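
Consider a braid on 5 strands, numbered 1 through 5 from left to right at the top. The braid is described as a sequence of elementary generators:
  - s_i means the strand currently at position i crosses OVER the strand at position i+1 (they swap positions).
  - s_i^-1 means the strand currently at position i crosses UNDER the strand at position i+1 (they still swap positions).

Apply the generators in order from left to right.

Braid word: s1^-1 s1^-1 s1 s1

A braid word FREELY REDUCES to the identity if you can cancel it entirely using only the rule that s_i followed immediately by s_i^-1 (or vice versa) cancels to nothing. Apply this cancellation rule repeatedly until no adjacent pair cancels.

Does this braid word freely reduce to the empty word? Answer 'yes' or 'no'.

Gen 1 (s1^-1): push. Stack: [s1^-1]
Gen 2 (s1^-1): push. Stack: [s1^-1 s1^-1]
Gen 3 (s1): cancels prior s1^-1. Stack: [s1^-1]
Gen 4 (s1): cancels prior s1^-1. Stack: []
Reduced word: (empty)

Answer: yes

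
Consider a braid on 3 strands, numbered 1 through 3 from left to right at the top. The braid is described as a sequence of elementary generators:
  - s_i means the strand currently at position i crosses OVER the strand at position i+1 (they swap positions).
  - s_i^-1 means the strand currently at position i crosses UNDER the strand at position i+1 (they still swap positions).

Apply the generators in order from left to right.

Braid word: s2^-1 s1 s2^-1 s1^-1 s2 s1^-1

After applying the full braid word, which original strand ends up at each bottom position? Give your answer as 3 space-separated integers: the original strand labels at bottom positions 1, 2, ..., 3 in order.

Answer: 1 2 3

Derivation:
Gen 1 (s2^-1): strand 2 crosses under strand 3. Perm now: [1 3 2]
Gen 2 (s1): strand 1 crosses over strand 3. Perm now: [3 1 2]
Gen 3 (s2^-1): strand 1 crosses under strand 2. Perm now: [3 2 1]
Gen 4 (s1^-1): strand 3 crosses under strand 2. Perm now: [2 3 1]
Gen 5 (s2): strand 3 crosses over strand 1. Perm now: [2 1 3]
Gen 6 (s1^-1): strand 2 crosses under strand 1. Perm now: [1 2 3]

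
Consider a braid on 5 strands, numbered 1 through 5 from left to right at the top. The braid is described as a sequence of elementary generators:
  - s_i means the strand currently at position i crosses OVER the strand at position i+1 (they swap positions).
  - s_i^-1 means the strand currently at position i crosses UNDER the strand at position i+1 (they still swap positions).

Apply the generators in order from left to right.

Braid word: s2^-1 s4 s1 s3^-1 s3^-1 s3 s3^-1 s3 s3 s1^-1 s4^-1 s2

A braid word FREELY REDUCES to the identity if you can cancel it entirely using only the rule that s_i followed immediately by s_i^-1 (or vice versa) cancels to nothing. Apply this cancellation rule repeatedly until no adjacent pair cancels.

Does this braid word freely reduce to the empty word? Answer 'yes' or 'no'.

Gen 1 (s2^-1): push. Stack: [s2^-1]
Gen 2 (s4): push. Stack: [s2^-1 s4]
Gen 3 (s1): push. Stack: [s2^-1 s4 s1]
Gen 4 (s3^-1): push. Stack: [s2^-1 s4 s1 s3^-1]
Gen 5 (s3^-1): push. Stack: [s2^-1 s4 s1 s3^-1 s3^-1]
Gen 6 (s3): cancels prior s3^-1. Stack: [s2^-1 s4 s1 s3^-1]
Gen 7 (s3^-1): push. Stack: [s2^-1 s4 s1 s3^-1 s3^-1]
Gen 8 (s3): cancels prior s3^-1. Stack: [s2^-1 s4 s1 s3^-1]
Gen 9 (s3): cancels prior s3^-1. Stack: [s2^-1 s4 s1]
Gen 10 (s1^-1): cancels prior s1. Stack: [s2^-1 s4]
Gen 11 (s4^-1): cancels prior s4. Stack: [s2^-1]
Gen 12 (s2): cancels prior s2^-1. Stack: []
Reduced word: (empty)

Answer: yes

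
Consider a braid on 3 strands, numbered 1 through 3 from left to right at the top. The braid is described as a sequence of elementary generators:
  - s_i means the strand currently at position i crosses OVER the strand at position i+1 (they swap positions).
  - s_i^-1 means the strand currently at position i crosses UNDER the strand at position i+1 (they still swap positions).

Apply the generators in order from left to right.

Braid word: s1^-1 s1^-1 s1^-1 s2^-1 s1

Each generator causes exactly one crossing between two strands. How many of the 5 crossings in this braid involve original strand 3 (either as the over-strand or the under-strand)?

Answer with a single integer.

Answer: 2

Derivation:
Gen 1: crossing 1x2. Involves strand 3? no. Count so far: 0
Gen 2: crossing 2x1. Involves strand 3? no. Count so far: 0
Gen 3: crossing 1x2. Involves strand 3? no. Count so far: 0
Gen 4: crossing 1x3. Involves strand 3? yes. Count so far: 1
Gen 5: crossing 2x3. Involves strand 3? yes. Count so far: 2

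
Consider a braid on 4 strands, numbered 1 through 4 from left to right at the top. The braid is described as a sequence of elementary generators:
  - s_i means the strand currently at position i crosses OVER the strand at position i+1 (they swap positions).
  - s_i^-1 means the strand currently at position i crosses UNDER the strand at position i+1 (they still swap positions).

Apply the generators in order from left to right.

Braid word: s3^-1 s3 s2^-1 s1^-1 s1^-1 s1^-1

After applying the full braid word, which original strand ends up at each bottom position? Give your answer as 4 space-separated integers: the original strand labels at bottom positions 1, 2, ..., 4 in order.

Gen 1 (s3^-1): strand 3 crosses under strand 4. Perm now: [1 2 4 3]
Gen 2 (s3): strand 4 crosses over strand 3. Perm now: [1 2 3 4]
Gen 3 (s2^-1): strand 2 crosses under strand 3. Perm now: [1 3 2 4]
Gen 4 (s1^-1): strand 1 crosses under strand 3. Perm now: [3 1 2 4]
Gen 5 (s1^-1): strand 3 crosses under strand 1. Perm now: [1 3 2 4]
Gen 6 (s1^-1): strand 1 crosses under strand 3. Perm now: [3 1 2 4]

Answer: 3 1 2 4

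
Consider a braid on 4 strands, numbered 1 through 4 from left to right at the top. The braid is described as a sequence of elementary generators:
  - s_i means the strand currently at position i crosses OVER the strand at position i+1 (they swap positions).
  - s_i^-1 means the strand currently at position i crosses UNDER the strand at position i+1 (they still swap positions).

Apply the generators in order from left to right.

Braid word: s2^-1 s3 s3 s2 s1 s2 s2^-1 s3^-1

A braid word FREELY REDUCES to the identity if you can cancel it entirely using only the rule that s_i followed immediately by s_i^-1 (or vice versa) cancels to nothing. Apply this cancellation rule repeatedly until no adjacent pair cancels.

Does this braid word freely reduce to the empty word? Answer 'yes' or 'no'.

Gen 1 (s2^-1): push. Stack: [s2^-1]
Gen 2 (s3): push. Stack: [s2^-1 s3]
Gen 3 (s3): push. Stack: [s2^-1 s3 s3]
Gen 4 (s2): push. Stack: [s2^-1 s3 s3 s2]
Gen 5 (s1): push. Stack: [s2^-1 s3 s3 s2 s1]
Gen 6 (s2): push. Stack: [s2^-1 s3 s3 s2 s1 s2]
Gen 7 (s2^-1): cancels prior s2. Stack: [s2^-1 s3 s3 s2 s1]
Gen 8 (s3^-1): push. Stack: [s2^-1 s3 s3 s2 s1 s3^-1]
Reduced word: s2^-1 s3 s3 s2 s1 s3^-1

Answer: no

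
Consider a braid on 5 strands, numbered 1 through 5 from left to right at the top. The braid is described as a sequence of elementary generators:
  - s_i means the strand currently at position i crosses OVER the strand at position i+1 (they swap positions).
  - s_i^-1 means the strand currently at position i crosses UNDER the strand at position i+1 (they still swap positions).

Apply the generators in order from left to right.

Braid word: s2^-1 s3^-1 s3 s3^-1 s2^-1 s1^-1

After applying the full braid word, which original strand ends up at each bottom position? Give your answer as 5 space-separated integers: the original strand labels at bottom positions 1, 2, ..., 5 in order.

Answer: 4 1 3 2 5

Derivation:
Gen 1 (s2^-1): strand 2 crosses under strand 3. Perm now: [1 3 2 4 5]
Gen 2 (s3^-1): strand 2 crosses under strand 4. Perm now: [1 3 4 2 5]
Gen 3 (s3): strand 4 crosses over strand 2. Perm now: [1 3 2 4 5]
Gen 4 (s3^-1): strand 2 crosses under strand 4. Perm now: [1 3 4 2 5]
Gen 5 (s2^-1): strand 3 crosses under strand 4. Perm now: [1 4 3 2 5]
Gen 6 (s1^-1): strand 1 crosses under strand 4. Perm now: [4 1 3 2 5]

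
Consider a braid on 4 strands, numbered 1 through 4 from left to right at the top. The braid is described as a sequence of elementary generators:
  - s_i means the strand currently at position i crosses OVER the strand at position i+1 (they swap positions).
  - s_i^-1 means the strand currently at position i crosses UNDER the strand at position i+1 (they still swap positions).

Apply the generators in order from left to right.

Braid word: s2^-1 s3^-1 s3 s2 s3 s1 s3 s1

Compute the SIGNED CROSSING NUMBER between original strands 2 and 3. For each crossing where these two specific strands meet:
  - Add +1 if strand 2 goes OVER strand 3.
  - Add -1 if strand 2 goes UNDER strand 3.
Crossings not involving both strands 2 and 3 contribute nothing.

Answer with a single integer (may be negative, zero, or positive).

Gen 1: 2 under 3. Both 2&3? yes. Contrib: -1. Sum: -1
Gen 2: crossing 2x4. Both 2&3? no. Sum: -1
Gen 3: crossing 4x2. Both 2&3? no. Sum: -1
Gen 4: 3 over 2. Both 2&3? yes. Contrib: -1. Sum: -2
Gen 5: crossing 3x4. Both 2&3? no. Sum: -2
Gen 6: crossing 1x2. Both 2&3? no. Sum: -2
Gen 7: crossing 4x3. Both 2&3? no. Sum: -2
Gen 8: crossing 2x1. Both 2&3? no. Sum: -2

Answer: -2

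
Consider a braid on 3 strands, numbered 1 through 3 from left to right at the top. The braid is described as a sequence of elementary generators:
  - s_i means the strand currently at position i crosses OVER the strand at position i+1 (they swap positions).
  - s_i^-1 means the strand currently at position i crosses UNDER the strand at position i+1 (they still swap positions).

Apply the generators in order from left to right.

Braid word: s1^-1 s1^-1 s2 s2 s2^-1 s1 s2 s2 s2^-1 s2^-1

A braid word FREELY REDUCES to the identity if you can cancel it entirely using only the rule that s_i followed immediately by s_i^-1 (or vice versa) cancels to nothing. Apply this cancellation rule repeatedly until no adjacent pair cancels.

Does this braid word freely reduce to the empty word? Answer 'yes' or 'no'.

Gen 1 (s1^-1): push. Stack: [s1^-1]
Gen 2 (s1^-1): push. Stack: [s1^-1 s1^-1]
Gen 3 (s2): push. Stack: [s1^-1 s1^-1 s2]
Gen 4 (s2): push. Stack: [s1^-1 s1^-1 s2 s2]
Gen 5 (s2^-1): cancels prior s2. Stack: [s1^-1 s1^-1 s2]
Gen 6 (s1): push. Stack: [s1^-1 s1^-1 s2 s1]
Gen 7 (s2): push. Stack: [s1^-1 s1^-1 s2 s1 s2]
Gen 8 (s2): push. Stack: [s1^-1 s1^-1 s2 s1 s2 s2]
Gen 9 (s2^-1): cancels prior s2. Stack: [s1^-1 s1^-1 s2 s1 s2]
Gen 10 (s2^-1): cancels prior s2. Stack: [s1^-1 s1^-1 s2 s1]
Reduced word: s1^-1 s1^-1 s2 s1

Answer: no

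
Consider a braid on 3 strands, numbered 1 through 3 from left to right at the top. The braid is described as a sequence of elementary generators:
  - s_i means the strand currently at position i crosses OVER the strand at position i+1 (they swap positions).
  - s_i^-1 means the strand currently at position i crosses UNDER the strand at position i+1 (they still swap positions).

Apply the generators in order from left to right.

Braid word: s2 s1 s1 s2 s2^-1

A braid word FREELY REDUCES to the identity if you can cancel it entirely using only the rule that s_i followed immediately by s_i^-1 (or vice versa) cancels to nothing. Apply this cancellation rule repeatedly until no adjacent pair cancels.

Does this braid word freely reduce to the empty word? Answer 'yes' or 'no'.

Answer: no

Derivation:
Gen 1 (s2): push. Stack: [s2]
Gen 2 (s1): push. Stack: [s2 s1]
Gen 3 (s1): push. Stack: [s2 s1 s1]
Gen 4 (s2): push. Stack: [s2 s1 s1 s2]
Gen 5 (s2^-1): cancels prior s2. Stack: [s2 s1 s1]
Reduced word: s2 s1 s1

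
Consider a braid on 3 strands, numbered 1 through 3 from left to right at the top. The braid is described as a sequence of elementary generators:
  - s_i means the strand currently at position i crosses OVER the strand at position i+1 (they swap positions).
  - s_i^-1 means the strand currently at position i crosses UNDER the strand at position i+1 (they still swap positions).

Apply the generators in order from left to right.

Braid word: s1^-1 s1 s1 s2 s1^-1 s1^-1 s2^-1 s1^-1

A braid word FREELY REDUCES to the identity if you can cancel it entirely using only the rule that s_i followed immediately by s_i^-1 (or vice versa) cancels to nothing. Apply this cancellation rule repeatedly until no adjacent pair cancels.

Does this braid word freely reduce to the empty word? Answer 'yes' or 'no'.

Answer: no

Derivation:
Gen 1 (s1^-1): push. Stack: [s1^-1]
Gen 2 (s1): cancels prior s1^-1. Stack: []
Gen 3 (s1): push. Stack: [s1]
Gen 4 (s2): push. Stack: [s1 s2]
Gen 5 (s1^-1): push. Stack: [s1 s2 s1^-1]
Gen 6 (s1^-1): push. Stack: [s1 s2 s1^-1 s1^-1]
Gen 7 (s2^-1): push. Stack: [s1 s2 s1^-1 s1^-1 s2^-1]
Gen 8 (s1^-1): push. Stack: [s1 s2 s1^-1 s1^-1 s2^-1 s1^-1]
Reduced word: s1 s2 s1^-1 s1^-1 s2^-1 s1^-1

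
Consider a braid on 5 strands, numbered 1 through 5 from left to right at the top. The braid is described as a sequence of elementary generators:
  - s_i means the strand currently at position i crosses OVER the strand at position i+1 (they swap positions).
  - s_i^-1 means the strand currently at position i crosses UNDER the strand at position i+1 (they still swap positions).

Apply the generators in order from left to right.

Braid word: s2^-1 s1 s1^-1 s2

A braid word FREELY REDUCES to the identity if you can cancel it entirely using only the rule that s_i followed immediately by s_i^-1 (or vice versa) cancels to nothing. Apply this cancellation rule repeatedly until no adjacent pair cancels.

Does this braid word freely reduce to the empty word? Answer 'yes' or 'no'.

Answer: yes

Derivation:
Gen 1 (s2^-1): push. Stack: [s2^-1]
Gen 2 (s1): push. Stack: [s2^-1 s1]
Gen 3 (s1^-1): cancels prior s1. Stack: [s2^-1]
Gen 4 (s2): cancels prior s2^-1. Stack: []
Reduced word: (empty)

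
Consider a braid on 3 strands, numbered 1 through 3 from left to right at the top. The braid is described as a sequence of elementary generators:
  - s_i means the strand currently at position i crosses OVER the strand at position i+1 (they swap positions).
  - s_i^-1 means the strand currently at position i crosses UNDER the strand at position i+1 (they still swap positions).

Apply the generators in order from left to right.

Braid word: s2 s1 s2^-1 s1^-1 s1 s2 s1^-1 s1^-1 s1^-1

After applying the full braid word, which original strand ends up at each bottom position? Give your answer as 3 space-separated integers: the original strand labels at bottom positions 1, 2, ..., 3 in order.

Answer: 1 3 2

Derivation:
Gen 1 (s2): strand 2 crosses over strand 3. Perm now: [1 3 2]
Gen 2 (s1): strand 1 crosses over strand 3. Perm now: [3 1 2]
Gen 3 (s2^-1): strand 1 crosses under strand 2. Perm now: [3 2 1]
Gen 4 (s1^-1): strand 3 crosses under strand 2. Perm now: [2 3 1]
Gen 5 (s1): strand 2 crosses over strand 3. Perm now: [3 2 1]
Gen 6 (s2): strand 2 crosses over strand 1. Perm now: [3 1 2]
Gen 7 (s1^-1): strand 3 crosses under strand 1. Perm now: [1 3 2]
Gen 8 (s1^-1): strand 1 crosses under strand 3. Perm now: [3 1 2]
Gen 9 (s1^-1): strand 3 crosses under strand 1. Perm now: [1 3 2]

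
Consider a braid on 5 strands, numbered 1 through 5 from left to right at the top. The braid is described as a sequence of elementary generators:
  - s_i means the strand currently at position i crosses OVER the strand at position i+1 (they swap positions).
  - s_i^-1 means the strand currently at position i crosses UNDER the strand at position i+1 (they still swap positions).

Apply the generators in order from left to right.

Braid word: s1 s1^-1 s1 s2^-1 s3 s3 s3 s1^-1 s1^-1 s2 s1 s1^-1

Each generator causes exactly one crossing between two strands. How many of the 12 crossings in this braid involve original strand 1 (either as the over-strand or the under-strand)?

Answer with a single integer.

Gen 1: crossing 1x2. Involves strand 1? yes. Count so far: 1
Gen 2: crossing 2x1. Involves strand 1? yes. Count so far: 2
Gen 3: crossing 1x2. Involves strand 1? yes. Count so far: 3
Gen 4: crossing 1x3. Involves strand 1? yes. Count so far: 4
Gen 5: crossing 1x4. Involves strand 1? yes. Count so far: 5
Gen 6: crossing 4x1. Involves strand 1? yes. Count so far: 6
Gen 7: crossing 1x4. Involves strand 1? yes. Count so far: 7
Gen 8: crossing 2x3. Involves strand 1? no. Count so far: 7
Gen 9: crossing 3x2. Involves strand 1? no. Count so far: 7
Gen 10: crossing 3x4. Involves strand 1? no. Count so far: 7
Gen 11: crossing 2x4. Involves strand 1? no. Count so far: 7
Gen 12: crossing 4x2. Involves strand 1? no. Count so far: 7

Answer: 7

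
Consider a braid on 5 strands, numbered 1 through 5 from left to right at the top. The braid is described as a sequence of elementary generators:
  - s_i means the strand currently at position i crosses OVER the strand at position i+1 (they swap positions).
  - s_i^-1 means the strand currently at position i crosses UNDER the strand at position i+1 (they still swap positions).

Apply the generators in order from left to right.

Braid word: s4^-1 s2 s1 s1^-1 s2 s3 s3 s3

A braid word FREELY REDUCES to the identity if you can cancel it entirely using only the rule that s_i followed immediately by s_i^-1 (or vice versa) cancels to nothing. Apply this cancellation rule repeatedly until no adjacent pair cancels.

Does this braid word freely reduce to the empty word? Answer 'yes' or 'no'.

Answer: no

Derivation:
Gen 1 (s4^-1): push. Stack: [s4^-1]
Gen 2 (s2): push. Stack: [s4^-1 s2]
Gen 3 (s1): push. Stack: [s4^-1 s2 s1]
Gen 4 (s1^-1): cancels prior s1. Stack: [s4^-1 s2]
Gen 5 (s2): push. Stack: [s4^-1 s2 s2]
Gen 6 (s3): push. Stack: [s4^-1 s2 s2 s3]
Gen 7 (s3): push. Stack: [s4^-1 s2 s2 s3 s3]
Gen 8 (s3): push. Stack: [s4^-1 s2 s2 s3 s3 s3]
Reduced word: s4^-1 s2 s2 s3 s3 s3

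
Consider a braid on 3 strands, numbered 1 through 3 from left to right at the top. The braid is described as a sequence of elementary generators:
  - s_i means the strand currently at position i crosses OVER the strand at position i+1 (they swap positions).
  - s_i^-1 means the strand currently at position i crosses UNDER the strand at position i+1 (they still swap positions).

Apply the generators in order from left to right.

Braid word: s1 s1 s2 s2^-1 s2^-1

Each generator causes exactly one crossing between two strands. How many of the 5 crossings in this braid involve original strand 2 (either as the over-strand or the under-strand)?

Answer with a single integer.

Gen 1: crossing 1x2. Involves strand 2? yes. Count so far: 1
Gen 2: crossing 2x1. Involves strand 2? yes. Count so far: 2
Gen 3: crossing 2x3. Involves strand 2? yes. Count so far: 3
Gen 4: crossing 3x2. Involves strand 2? yes. Count so far: 4
Gen 5: crossing 2x3. Involves strand 2? yes. Count so far: 5

Answer: 5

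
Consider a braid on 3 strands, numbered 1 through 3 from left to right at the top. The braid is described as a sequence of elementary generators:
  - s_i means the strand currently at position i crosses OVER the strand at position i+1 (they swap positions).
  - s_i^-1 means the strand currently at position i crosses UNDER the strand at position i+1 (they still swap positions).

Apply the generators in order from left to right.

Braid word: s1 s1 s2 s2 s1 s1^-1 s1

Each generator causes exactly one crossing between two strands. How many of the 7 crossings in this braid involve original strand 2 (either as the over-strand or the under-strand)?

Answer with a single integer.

Gen 1: crossing 1x2. Involves strand 2? yes. Count so far: 1
Gen 2: crossing 2x1. Involves strand 2? yes. Count so far: 2
Gen 3: crossing 2x3. Involves strand 2? yes. Count so far: 3
Gen 4: crossing 3x2. Involves strand 2? yes. Count so far: 4
Gen 5: crossing 1x2. Involves strand 2? yes. Count so far: 5
Gen 6: crossing 2x1. Involves strand 2? yes. Count so far: 6
Gen 7: crossing 1x2. Involves strand 2? yes. Count so far: 7

Answer: 7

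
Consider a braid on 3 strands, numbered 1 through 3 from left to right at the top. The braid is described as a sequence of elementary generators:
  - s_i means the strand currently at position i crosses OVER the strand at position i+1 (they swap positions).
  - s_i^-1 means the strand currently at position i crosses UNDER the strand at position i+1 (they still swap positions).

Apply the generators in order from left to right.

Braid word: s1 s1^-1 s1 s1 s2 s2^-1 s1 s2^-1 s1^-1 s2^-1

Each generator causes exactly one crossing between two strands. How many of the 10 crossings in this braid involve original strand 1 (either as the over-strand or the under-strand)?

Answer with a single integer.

Gen 1: crossing 1x2. Involves strand 1? yes. Count so far: 1
Gen 2: crossing 2x1. Involves strand 1? yes. Count so far: 2
Gen 3: crossing 1x2. Involves strand 1? yes. Count so far: 3
Gen 4: crossing 2x1. Involves strand 1? yes. Count so far: 4
Gen 5: crossing 2x3. Involves strand 1? no. Count so far: 4
Gen 6: crossing 3x2. Involves strand 1? no. Count so far: 4
Gen 7: crossing 1x2. Involves strand 1? yes. Count so far: 5
Gen 8: crossing 1x3. Involves strand 1? yes. Count so far: 6
Gen 9: crossing 2x3. Involves strand 1? no. Count so far: 6
Gen 10: crossing 2x1. Involves strand 1? yes. Count so far: 7

Answer: 7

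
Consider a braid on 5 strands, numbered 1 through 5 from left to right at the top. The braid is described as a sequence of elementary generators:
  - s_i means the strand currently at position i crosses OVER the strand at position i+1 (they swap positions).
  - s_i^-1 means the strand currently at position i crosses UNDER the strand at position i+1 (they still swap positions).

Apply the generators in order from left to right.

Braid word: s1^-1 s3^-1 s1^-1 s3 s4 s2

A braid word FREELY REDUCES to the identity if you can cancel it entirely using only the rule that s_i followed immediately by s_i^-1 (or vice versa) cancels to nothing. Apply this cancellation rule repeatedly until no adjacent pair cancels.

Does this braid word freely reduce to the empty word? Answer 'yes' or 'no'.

Gen 1 (s1^-1): push. Stack: [s1^-1]
Gen 2 (s3^-1): push. Stack: [s1^-1 s3^-1]
Gen 3 (s1^-1): push. Stack: [s1^-1 s3^-1 s1^-1]
Gen 4 (s3): push. Stack: [s1^-1 s3^-1 s1^-1 s3]
Gen 5 (s4): push. Stack: [s1^-1 s3^-1 s1^-1 s3 s4]
Gen 6 (s2): push. Stack: [s1^-1 s3^-1 s1^-1 s3 s4 s2]
Reduced word: s1^-1 s3^-1 s1^-1 s3 s4 s2

Answer: no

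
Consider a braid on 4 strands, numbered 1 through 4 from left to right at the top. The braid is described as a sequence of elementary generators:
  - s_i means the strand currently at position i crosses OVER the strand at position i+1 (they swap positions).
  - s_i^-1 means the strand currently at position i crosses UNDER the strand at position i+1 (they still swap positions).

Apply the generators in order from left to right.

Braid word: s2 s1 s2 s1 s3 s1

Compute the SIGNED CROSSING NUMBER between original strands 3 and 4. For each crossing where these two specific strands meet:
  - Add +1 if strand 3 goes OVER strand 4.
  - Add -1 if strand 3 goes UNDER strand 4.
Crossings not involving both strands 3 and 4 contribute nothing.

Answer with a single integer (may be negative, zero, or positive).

Answer: 0

Derivation:
Gen 1: crossing 2x3. Both 3&4? no. Sum: 0
Gen 2: crossing 1x3. Both 3&4? no. Sum: 0
Gen 3: crossing 1x2. Both 3&4? no. Sum: 0
Gen 4: crossing 3x2. Both 3&4? no. Sum: 0
Gen 5: crossing 1x4. Both 3&4? no. Sum: 0
Gen 6: crossing 2x3. Both 3&4? no. Sum: 0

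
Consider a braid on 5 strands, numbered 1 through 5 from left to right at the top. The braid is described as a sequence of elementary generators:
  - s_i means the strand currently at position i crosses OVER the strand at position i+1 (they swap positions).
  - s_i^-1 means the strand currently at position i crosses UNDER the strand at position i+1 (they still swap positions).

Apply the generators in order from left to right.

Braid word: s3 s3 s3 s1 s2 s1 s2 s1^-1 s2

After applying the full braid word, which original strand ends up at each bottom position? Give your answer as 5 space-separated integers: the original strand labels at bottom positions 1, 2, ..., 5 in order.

Answer: 1 2 4 3 5

Derivation:
Gen 1 (s3): strand 3 crosses over strand 4. Perm now: [1 2 4 3 5]
Gen 2 (s3): strand 4 crosses over strand 3. Perm now: [1 2 3 4 5]
Gen 3 (s3): strand 3 crosses over strand 4. Perm now: [1 2 4 3 5]
Gen 4 (s1): strand 1 crosses over strand 2. Perm now: [2 1 4 3 5]
Gen 5 (s2): strand 1 crosses over strand 4. Perm now: [2 4 1 3 5]
Gen 6 (s1): strand 2 crosses over strand 4. Perm now: [4 2 1 3 5]
Gen 7 (s2): strand 2 crosses over strand 1. Perm now: [4 1 2 3 5]
Gen 8 (s1^-1): strand 4 crosses under strand 1. Perm now: [1 4 2 3 5]
Gen 9 (s2): strand 4 crosses over strand 2. Perm now: [1 2 4 3 5]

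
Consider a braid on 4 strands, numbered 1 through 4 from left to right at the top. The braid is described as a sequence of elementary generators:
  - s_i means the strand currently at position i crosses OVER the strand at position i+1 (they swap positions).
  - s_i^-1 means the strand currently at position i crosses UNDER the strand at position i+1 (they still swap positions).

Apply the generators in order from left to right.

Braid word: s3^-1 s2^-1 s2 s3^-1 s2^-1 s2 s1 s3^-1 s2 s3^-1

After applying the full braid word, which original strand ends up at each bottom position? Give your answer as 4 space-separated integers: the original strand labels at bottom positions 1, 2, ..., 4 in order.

Answer: 2 4 3 1

Derivation:
Gen 1 (s3^-1): strand 3 crosses under strand 4. Perm now: [1 2 4 3]
Gen 2 (s2^-1): strand 2 crosses under strand 4. Perm now: [1 4 2 3]
Gen 3 (s2): strand 4 crosses over strand 2. Perm now: [1 2 4 3]
Gen 4 (s3^-1): strand 4 crosses under strand 3. Perm now: [1 2 3 4]
Gen 5 (s2^-1): strand 2 crosses under strand 3. Perm now: [1 3 2 4]
Gen 6 (s2): strand 3 crosses over strand 2. Perm now: [1 2 3 4]
Gen 7 (s1): strand 1 crosses over strand 2. Perm now: [2 1 3 4]
Gen 8 (s3^-1): strand 3 crosses under strand 4. Perm now: [2 1 4 3]
Gen 9 (s2): strand 1 crosses over strand 4. Perm now: [2 4 1 3]
Gen 10 (s3^-1): strand 1 crosses under strand 3. Perm now: [2 4 3 1]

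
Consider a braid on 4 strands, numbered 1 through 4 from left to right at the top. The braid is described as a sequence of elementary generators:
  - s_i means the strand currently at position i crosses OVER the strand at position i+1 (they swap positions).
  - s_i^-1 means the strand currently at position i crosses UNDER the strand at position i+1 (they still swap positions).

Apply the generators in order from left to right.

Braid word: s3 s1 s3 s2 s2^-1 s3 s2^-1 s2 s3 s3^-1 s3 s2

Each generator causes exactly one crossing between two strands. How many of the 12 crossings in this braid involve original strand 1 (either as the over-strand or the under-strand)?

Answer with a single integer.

Answer: 6

Derivation:
Gen 1: crossing 3x4. Involves strand 1? no. Count so far: 0
Gen 2: crossing 1x2. Involves strand 1? yes. Count so far: 1
Gen 3: crossing 4x3. Involves strand 1? no. Count so far: 1
Gen 4: crossing 1x3. Involves strand 1? yes. Count so far: 2
Gen 5: crossing 3x1. Involves strand 1? yes. Count so far: 3
Gen 6: crossing 3x4. Involves strand 1? no. Count so far: 3
Gen 7: crossing 1x4. Involves strand 1? yes. Count so far: 4
Gen 8: crossing 4x1. Involves strand 1? yes. Count so far: 5
Gen 9: crossing 4x3. Involves strand 1? no. Count so far: 5
Gen 10: crossing 3x4. Involves strand 1? no. Count so far: 5
Gen 11: crossing 4x3. Involves strand 1? no. Count so far: 5
Gen 12: crossing 1x3. Involves strand 1? yes. Count so far: 6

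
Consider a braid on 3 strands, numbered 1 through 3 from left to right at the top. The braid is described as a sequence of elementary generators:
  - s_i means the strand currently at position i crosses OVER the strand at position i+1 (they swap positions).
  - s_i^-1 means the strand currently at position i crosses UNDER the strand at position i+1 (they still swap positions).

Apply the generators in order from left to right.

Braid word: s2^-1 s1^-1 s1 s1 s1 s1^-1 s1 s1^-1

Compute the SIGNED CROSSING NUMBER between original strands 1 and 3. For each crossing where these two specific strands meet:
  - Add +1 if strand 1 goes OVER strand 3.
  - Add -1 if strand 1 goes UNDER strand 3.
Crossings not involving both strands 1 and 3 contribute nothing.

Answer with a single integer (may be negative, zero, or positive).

Gen 1: crossing 2x3. Both 1&3? no. Sum: 0
Gen 2: 1 under 3. Both 1&3? yes. Contrib: -1. Sum: -1
Gen 3: 3 over 1. Both 1&3? yes. Contrib: -1. Sum: -2
Gen 4: 1 over 3. Both 1&3? yes. Contrib: +1. Sum: -1
Gen 5: 3 over 1. Both 1&3? yes. Contrib: -1. Sum: -2
Gen 6: 1 under 3. Both 1&3? yes. Contrib: -1. Sum: -3
Gen 7: 3 over 1. Both 1&3? yes. Contrib: -1. Sum: -4
Gen 8: 1 under 3. Both 1&3? yes. Contrib: -1. Sum: -5

Answer: -5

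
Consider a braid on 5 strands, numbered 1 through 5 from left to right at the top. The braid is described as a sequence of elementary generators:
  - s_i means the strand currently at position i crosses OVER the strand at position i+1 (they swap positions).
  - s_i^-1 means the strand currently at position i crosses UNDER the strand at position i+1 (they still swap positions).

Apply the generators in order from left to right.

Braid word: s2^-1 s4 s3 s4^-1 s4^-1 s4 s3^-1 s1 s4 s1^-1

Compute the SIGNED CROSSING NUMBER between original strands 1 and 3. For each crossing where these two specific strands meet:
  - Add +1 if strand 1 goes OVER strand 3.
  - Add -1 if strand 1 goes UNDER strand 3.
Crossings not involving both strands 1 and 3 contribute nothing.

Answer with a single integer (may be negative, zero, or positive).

Gen 1: crossing 2x3. Both 1&3? no. Sum: 0
Gen 2: crossing 4x5. Both 1&3? no. Sum: 0
Gen 3: crossing 2x5. Both 1&3? no. Sum: 0
Gen 4: crossing 2x4. Both 1&3? no. Sum: 0
Gen 5: crossing 4x2. Both 1&3? no. Sum: 0
Gen 6: crossing 2x4. Both 1&3? no. Sum: 0
Gen 7: crossing 5x4. Both 1&3? no. Sum: 0
Gen 8: 1 over 3. Both 1&3? yes. Contrib: +1. Sum: 1
Gen 9: crossing 5x2. Both 1&3? no. Sum: 1
Gen 10: 3 under 1. Both 1&3? yes. Contrib: +1. Sum: 2

Answer: 2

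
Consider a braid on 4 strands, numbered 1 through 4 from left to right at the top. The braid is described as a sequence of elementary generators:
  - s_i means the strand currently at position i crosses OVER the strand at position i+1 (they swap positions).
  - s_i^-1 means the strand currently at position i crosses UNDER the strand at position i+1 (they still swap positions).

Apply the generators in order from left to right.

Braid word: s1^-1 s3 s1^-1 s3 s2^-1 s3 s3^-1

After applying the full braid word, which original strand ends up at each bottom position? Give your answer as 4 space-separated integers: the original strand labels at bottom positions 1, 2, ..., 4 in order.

Answer: 1 3 2 4

Derivation:
Gen 1 (s1^-1): strand 1 crosses under strand 2. Perm now: [2 1 3 4]
Gen 2 (s3): strand 3 crosses over strand 4. Perm now: [2 1 4 3]
Gen 3 (s1^-1): strand 2 crosses under strand 1. Perm now: [1 2 4 3]
Gen 4 (s3): strand 4 crosses over strand 3. Perm now: [1 2 3 4]
Gen 5 (s2^-1): strand 2 crosses under strand 3. Perm now: [1 3 2 4]
Gen 6 (s3): strand 2 crosses over strand 4. Perm now: [1 3 4 2]
Gen 7 (s3^-1): strand 4 crosses under strand 2. Perm now: [1 3 2 4]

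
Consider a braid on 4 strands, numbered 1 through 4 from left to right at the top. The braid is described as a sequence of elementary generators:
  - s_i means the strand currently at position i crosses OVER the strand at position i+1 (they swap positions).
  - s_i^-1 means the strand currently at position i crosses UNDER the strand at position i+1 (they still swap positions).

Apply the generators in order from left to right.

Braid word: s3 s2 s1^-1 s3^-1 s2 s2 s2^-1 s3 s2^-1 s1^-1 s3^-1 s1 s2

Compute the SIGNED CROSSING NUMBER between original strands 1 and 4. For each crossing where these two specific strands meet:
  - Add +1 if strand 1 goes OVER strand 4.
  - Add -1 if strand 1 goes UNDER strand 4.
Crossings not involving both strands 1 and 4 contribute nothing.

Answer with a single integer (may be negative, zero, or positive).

Answer: -1

Derivation:
Gen 1: crossing 3x4. Both 1&4? no. Sum: 0
Gen 2: crossing 2x4. Both 1&4? no. Sum: 0
Gen 3: 1 under 4. Both 1&4? yes. Contrib: -1. Sum: -1
Gen 4: crossing 2x3. Both 1&4? no. Sum: -1
Gen 5: crossing 1x3. Both 1&4? no. Sum: -1
Gen 6: crossing 3x1. Both 1&4? no. Sum: -1
Gen 7: crossing 1x3. Both 1&4? no. Sum: -1
Gen 8: crossing 1x2. Both 1&4? no. Sum: -1
Gen 9: crossing 3x2. Both 1&4? no. Sum: -1
Gen 10: crossing 4x2. Both 1&4? no. Sum: -1
Gen 11: crossing 3x1. Both 1&4? no. Sum: -1
Gen 12: crossing 2x4. Both 1&4? no. Sum: -1
Gen 13: crossing 2x1. Both 1&4? no. Sum: -1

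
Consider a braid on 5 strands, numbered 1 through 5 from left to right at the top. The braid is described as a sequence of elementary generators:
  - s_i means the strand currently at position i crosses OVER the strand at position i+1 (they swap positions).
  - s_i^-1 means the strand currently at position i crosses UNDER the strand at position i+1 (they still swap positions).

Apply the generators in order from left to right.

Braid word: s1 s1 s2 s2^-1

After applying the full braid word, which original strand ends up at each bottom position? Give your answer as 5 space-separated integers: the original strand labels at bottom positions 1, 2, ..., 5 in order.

Gen 1 (s1): strand 1 crosses over strand 2. Perm now: [2 1 3 4 5]
Gen 2 (s1): strand 2 crosses over strand 1. Perm now: [1 2 3 4 5]
Gen 3 (s2): strand 2 crosses over strand 3. Perm now: [1 3 2 4 5]
Gen 4 (s2^-1): strand 3 crosses under strand 2. Perm now: [1 2 3 4 5]

Answer: 1 2 3 4 5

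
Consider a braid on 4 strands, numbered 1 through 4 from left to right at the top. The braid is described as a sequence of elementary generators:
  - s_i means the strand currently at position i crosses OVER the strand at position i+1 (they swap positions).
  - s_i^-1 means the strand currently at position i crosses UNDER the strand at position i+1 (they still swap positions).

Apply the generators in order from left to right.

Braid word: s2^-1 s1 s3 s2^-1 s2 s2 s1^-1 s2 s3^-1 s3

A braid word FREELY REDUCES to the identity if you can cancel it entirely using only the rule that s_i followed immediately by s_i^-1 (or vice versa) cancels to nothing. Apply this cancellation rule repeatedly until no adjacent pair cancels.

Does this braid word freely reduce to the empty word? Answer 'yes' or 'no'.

Answer: no

Derivation:
Gen 1 (s2^-1): push. Stack: [s2^-1]
Gen 2 (s1): push. Stack: [s2^-1 s1]
Gen 3 (s3): push. Stack: [s2^-1 s1 s3]
Gen 4 (s2^-1): push. Stack: [s2^-1 s1 s3 s2^-1]
Gen 5 (s2): cancels prior s2^-1. Stack: [s2^-1 s1 s3]
Gen 6 (s2): push. Stack: [s2^-1 s1 s3 s2]
Gen 7 (s1^-1): push. Stack: [s2^-1 s1 s3 s2 s1^-1]
Gen 8 (s2): push. Stack: [s2^-1 s1 s3 s2 s1^-1 s2]
Gen 9 (s3^-1): push. Stack: [s2^-1 s1 s3 s2 s1^-1 s2 s3^-1]
Gen 10 (s3): cancels prior s3^-1. Stack: [s2^-1 s1 s3 s2 s1^-1 s2]
Reduced word: s2^-1 s1 s3 s2 s1^-1 s2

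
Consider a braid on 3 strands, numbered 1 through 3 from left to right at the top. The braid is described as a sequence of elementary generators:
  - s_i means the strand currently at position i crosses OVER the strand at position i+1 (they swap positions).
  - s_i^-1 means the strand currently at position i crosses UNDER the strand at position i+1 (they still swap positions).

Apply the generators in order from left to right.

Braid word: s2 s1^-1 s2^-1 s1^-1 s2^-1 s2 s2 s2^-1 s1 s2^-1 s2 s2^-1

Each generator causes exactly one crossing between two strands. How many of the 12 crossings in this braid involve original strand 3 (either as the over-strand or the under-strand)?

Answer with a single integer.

Gen 1: crossing 2x3. Involves strand 3? yes. Count so far: 1
Gen 2: crossing 1x3. Involves strand 3? yes. Count so far: 2
Gen 3: crossing 1x2. Involves strand 3? no. Count so far: 2
Gen 4: crossing 3x2. Involves strand 3? yes. Count so far: 3
Gen 5: crossing 3x1. Involves strand 3? yes. Count so far: 4
Gen 6: crossing 1x3. Involves strand 3? yes. Count so far: 5
Gen 7: crossing 3x1. Involves strand 3? yes. Count so far: 6
Gen 8: crossing 1x3. Involves strand 3? yes. Count so far: 7
Gen 9: crossing 2x3. Involves strand 3? yes. Count so far: 8
Gen 10: crossing 2x1. Involves strand 3? no. Count so far: 8
Gen 11: crossing 1x2. Involves strand 3? no. Count so far: 8
Gen 12: crossing 2x1. Involves strand 3? no. Count so far: 8

Answer: 8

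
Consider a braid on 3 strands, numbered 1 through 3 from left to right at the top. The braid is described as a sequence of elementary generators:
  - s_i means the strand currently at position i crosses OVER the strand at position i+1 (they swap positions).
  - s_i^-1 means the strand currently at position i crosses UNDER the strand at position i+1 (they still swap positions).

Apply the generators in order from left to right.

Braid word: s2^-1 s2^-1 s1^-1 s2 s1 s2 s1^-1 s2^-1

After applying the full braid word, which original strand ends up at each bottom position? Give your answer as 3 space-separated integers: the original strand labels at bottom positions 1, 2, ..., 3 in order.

Gen 1 (s2^-1): strand 2 crosses under strand 3. Perm now: [1 3 2]
Gen 2 (s2^-1): strand 3 crosses under strand 2. Perm now: [1 2 3]
Gen 3 (s1^-1): strand 1 crosses under strand 2. Perm now: [2 1 3]
Gen 4 (s2): strand 1 crosses over strand 3. Perm now: [2 3 1]
Gen 5 (s1): strand 2 crosses over strand 3. Perm now: [3 2 1]
Gen 6 (s2): strand 2 crosses over strand 1. Perm now: [3 1 2]
Gen 7 (s1^-1): strand 3 crosses under strand 1. Perm now: [1 3 2]
Gen 8 (s2^-1): strand 3 crosses under strand 2. Perm now: [1 2 3]

Answer: 1 2 3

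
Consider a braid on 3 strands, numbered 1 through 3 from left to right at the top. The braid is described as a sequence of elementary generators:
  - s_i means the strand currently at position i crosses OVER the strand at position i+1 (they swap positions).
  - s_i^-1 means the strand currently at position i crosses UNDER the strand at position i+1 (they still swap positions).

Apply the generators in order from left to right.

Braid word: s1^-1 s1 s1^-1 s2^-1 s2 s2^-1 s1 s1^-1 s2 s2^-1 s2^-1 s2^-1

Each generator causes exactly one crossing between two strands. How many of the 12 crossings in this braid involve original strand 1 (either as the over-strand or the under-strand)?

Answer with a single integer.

Gen 1: crossing 1x2. Involves strand 1? yes. Count so far: 1
Gen 2: crossing 2x1. Involves strand 1? yes. Count so far: 2
Gen 3: crossing 1x2. Involves strand 1? yes. Count so far: 3
Gen 4: crossing 1x3. Involves strand 1? yes. Count so far: 4
Gen 5: crossing 3x1. Involves strand 1? yes. Count so far: 5
Gen 6: crossing 1x3. Involves strand 1? yes. Count so far: 6
Gen 7: crossing 2x3. Involves strand 1? no. Count so far: 6
Gen 8: crossing 3x2. Involves strand 1? no. Count so far: 6
Gen 9: crossing 3x1. Involves strand 1? yes. Count so far: 7
Gen 10: crossing 1x3. Involves strand 1? yes. Count so far: 8
Gen 11: crossing 3x1. Involves strand 1? yes. Count so far: 9
Gen 12: crossing 1x3. Involves strand 1? yes. Count so far: 10

Answer: 10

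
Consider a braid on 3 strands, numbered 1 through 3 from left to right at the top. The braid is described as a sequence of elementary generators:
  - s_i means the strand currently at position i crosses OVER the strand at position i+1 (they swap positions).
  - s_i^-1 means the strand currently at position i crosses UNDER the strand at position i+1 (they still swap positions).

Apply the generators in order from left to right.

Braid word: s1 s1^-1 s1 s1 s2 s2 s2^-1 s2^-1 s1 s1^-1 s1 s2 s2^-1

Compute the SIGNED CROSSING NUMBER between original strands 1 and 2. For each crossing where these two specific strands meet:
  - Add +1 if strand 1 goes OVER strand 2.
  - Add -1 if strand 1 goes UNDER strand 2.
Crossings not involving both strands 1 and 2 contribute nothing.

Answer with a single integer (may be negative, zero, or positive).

Gen 1: 1 over 2. Both 1&2? yes. Contrib: +1. Sum: 1
Gen 2: 2 under 1. Both 1&2? yes. Contrib: +1. Sum: 2
Gen 3: 1 over 2. Both 1&2? yes. Contrib: +1. Sum: 3
Gen 4: 2 over 1. Both 1&2? yes. Contrib: -1. Sum: 2
Gen 5: crossing 2x3. Both 1&2? no. Sum: 2
Gen 6: crossing 3x2. Both 1&2? no. Sum: 2
Gen 7: crossing 2x3. Both 1&2? no. Sum: 2
Gen 8: crossing 3x2. Both 1&2? no. Sum: 2
Gen 9: 1 over 2. Both 1&2? yes. Contrib: +1. Sum: 3
Gen 10: 2 under 1. Both 1&2? yes. Contrib: +1. Sum: 4
Gen 11: 1 over 2. Both 1&2? yes. Contrib: +1. Sum: 5
Gen 12: crossing 1x3. Both 1&2? no. Sum: 5
Gen 13: crossing 3x1. Both 1&2? no. Sum: 5

Answer: 5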